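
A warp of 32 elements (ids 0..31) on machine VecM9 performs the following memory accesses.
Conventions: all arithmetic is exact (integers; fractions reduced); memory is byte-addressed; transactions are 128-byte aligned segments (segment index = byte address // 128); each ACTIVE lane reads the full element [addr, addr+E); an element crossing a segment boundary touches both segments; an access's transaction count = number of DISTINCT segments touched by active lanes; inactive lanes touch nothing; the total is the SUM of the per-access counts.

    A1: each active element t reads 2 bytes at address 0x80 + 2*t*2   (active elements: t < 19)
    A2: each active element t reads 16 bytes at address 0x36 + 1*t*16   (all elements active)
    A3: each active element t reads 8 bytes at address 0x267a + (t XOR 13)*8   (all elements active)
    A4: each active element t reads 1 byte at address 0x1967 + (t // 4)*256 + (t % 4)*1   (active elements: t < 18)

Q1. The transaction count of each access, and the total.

A1: 1 transaction
A2: 5 transactions
A3: 3 transactions
A4: 5 transactions

Answer: 1,5,3,5; total 14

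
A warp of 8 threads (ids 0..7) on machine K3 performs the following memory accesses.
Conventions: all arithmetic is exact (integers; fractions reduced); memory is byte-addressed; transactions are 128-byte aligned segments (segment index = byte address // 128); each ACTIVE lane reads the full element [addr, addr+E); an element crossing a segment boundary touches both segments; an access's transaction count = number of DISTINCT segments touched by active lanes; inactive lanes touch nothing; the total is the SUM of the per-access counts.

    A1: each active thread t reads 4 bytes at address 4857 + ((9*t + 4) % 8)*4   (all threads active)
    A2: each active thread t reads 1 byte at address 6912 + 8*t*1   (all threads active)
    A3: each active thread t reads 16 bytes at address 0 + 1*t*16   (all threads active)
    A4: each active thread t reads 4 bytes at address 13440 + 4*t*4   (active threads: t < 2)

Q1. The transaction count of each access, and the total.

A1: 2 transactions
A2: 1 transaction
A3: 1 transaction
A4: 1 transaction

Answer: 2,1,1,1; total 5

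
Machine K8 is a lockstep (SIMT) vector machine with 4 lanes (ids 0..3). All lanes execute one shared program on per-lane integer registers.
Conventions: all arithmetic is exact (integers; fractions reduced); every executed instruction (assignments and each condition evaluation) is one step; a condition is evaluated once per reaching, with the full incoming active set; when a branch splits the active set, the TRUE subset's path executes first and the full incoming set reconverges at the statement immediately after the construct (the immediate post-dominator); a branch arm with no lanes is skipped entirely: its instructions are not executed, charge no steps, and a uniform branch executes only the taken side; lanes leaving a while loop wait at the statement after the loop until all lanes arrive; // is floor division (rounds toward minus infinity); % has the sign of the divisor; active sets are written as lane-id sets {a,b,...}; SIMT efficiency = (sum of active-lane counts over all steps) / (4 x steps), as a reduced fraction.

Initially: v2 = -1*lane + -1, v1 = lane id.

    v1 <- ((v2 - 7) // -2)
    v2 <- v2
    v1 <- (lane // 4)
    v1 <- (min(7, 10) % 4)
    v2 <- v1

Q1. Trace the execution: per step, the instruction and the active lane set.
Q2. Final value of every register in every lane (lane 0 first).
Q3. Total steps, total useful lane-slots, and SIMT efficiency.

step 0: v1 <- ((v2 - 7) // -2)       {0,1,2,3}
step 1: v2 <- v2                     {0,1,2,3}
step 2: v1 <- (lane // 4)            {0,1,2,3}
step 3: v1 <- (min(7, 10) % 4)       {0,1,2,3}
step 4: v2 <- v1                     {0,1,2,3}

Answer: 5 steps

v2: 3,3,3,3
v1: 3,3,3,3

steps = 5; useful = 20; efficiency = 20/20 = 1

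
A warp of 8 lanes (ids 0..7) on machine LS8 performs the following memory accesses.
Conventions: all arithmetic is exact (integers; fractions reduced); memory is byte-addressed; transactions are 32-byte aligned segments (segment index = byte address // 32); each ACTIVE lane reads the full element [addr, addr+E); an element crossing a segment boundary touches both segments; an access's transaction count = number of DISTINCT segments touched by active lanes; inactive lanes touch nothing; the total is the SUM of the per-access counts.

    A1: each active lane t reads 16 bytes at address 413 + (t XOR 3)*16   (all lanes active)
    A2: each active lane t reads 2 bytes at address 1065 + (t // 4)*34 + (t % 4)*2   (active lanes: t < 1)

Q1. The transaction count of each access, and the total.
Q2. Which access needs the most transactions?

A1: 5 transactions
A2: 1 transaction

Answer: 5,1; total 6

Answer: A1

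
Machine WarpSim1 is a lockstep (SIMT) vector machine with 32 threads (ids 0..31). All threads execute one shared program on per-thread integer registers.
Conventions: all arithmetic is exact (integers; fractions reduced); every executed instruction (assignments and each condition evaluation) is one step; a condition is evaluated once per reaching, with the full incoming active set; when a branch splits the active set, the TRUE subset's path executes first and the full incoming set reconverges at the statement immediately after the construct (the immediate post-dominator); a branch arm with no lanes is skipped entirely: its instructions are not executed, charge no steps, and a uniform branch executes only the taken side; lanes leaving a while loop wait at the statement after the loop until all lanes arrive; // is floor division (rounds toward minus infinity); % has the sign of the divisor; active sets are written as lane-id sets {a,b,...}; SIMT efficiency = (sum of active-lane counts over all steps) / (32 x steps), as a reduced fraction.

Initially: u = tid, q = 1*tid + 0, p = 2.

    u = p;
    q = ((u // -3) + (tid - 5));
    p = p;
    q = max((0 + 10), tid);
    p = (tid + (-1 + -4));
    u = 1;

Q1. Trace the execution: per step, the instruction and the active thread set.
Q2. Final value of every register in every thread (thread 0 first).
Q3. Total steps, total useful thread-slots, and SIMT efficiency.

step 0: u <- p                       {0,1,2,3,4,5,6,7,8,9,10,11,12,13,14,15,16,17,18,19,20,21,22,23,24,25,26,27,28,29,30,31}
step 1: q <- ((u // -3) + (tid - 5)) {0,1,2,3,4,5,6,7,8,9,10,11,12,13,14,15,16,17,18,19,20,21,22,23,24,25,26,27,28,29,30,31}
step 2: p <- p                       {0,1,2,3,4,5,6,7,8,9,10,11,12,13,14,15,16,17,18,19,20,21,22,23,24,25,26,27,28,29,30,31}
step 3: q <- max((0 + 10), tid)      {0,1,2,3,4,5,6,7,8,9,10,11,12,13,14,15,16,17,18,19,20,21,22,23,24,25,26,27,28,29,30,31}
step 4: p <- (tid + (-1 + -4))       {0,1,2,3,4,5,6,7,8,9,10,11,12,13,14,15,16,17,18,19,20,21,22,23,24,25,26,27,28,29,30,31}
step 5: u <- 1                       {0,1,2,3,4,5,6,7,8,9,10,11,12,13,14,15,16,17,18,19,20,21,22,23,24,25,26,27,28,29,30,31}

Answer: 6 steps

u: 1,1,1,1,1,1,1,1,1,1,1,1,1,1,1,1,1,1,1,1,1,1,1,1,1,1,1,1,1,1,1,1
q: 10,10,10,10,10,10,10,10,10,10,10,11,12,13,14,15,16,17,18,19,20,21,22,23,24,25,26,27,28,29,30,31
p: -5,-4,-3,-2,-1,0,1,2,3,4,5,6,7,8,9,10,11,12,13,14,15,16,17,18,19,20,21,22,23,24,25,26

steps = 6; useful = 192; efficiency = 192/192 = 1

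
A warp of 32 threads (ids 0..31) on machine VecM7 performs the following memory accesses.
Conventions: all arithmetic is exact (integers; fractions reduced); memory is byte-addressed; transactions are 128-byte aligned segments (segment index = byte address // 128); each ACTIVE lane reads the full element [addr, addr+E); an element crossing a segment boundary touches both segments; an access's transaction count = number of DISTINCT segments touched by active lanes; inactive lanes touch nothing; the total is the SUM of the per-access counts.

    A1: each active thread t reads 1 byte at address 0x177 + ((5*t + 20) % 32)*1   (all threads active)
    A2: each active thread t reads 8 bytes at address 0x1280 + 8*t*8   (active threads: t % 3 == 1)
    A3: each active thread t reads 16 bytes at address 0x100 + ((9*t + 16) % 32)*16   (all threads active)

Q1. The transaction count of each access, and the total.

A1: 2 transactions
A2: 11 transactions
A3: 4 transactions

Answer: 2,11,4; total 17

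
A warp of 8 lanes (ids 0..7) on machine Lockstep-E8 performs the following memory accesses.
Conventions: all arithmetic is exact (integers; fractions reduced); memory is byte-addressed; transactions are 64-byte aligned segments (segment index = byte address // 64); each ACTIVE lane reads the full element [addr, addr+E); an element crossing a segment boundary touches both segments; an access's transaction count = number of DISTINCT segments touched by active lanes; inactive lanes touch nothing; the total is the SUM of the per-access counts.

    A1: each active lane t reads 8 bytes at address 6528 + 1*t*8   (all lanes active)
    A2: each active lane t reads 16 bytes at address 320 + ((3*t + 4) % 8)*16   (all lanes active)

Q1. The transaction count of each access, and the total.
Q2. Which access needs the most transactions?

A1: 1 transaction
A2: 2 transactions

Answer: 1,2; total 3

Answer: A2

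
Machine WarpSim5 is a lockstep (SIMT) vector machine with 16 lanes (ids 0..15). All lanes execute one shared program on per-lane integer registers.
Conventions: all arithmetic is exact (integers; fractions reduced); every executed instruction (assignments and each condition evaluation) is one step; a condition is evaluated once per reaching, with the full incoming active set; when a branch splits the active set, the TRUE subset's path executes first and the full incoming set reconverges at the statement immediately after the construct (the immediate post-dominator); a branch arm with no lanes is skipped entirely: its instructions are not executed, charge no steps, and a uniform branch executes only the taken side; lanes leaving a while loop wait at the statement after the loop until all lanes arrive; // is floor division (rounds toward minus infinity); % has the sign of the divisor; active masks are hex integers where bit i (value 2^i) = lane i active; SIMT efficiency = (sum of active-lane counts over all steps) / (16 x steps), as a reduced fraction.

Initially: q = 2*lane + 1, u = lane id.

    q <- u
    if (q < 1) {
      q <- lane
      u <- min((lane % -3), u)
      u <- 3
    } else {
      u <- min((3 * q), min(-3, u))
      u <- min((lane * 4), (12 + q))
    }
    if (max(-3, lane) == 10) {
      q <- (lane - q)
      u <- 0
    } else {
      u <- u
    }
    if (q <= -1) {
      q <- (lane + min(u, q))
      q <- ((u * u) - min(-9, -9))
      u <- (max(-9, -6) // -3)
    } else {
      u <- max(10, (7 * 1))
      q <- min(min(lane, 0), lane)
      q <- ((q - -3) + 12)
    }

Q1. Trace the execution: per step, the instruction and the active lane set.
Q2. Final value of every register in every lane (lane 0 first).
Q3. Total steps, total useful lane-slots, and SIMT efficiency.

step 0: q <- u                       0xffff
step 1: eval (q < 1)                 0xffff
step 2: q <- lane                    0x0001
step 3: u <- min((lane % -3), u)     0x0001
step 4: u <- 3                       0x0001
step 5: u <- min((3 * q), min(-3, u)) 0xfffe
step 6: u <- min((lane * 4), (12 + q)) 0xfffe
step 7: eval (max(-3, lane) == 10)   0xffff
step 8: q <- (lane - q)              0x0400
step 9: u <- 0                       0x0400
step 10: u <- u                       0xfbff
step 11: eval (q <= -1)               0xffff
step 12: u <- max(10, (7 * 1))        0xffff
step 13: q <- min(min(lane, 0), lane) 0xffff
step 14: q <- ((q - -3) + 12)         0xffff

Answer: 15 steps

q: 15,15,15,15,15,15,15,15,15,15,15,15,15,15,15,15
u: 10,10,10,10,10,10,10,10,10,10,10,10,10,10,10,10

steps = 15; useful = 162; efficiency = 162/240 = 27/40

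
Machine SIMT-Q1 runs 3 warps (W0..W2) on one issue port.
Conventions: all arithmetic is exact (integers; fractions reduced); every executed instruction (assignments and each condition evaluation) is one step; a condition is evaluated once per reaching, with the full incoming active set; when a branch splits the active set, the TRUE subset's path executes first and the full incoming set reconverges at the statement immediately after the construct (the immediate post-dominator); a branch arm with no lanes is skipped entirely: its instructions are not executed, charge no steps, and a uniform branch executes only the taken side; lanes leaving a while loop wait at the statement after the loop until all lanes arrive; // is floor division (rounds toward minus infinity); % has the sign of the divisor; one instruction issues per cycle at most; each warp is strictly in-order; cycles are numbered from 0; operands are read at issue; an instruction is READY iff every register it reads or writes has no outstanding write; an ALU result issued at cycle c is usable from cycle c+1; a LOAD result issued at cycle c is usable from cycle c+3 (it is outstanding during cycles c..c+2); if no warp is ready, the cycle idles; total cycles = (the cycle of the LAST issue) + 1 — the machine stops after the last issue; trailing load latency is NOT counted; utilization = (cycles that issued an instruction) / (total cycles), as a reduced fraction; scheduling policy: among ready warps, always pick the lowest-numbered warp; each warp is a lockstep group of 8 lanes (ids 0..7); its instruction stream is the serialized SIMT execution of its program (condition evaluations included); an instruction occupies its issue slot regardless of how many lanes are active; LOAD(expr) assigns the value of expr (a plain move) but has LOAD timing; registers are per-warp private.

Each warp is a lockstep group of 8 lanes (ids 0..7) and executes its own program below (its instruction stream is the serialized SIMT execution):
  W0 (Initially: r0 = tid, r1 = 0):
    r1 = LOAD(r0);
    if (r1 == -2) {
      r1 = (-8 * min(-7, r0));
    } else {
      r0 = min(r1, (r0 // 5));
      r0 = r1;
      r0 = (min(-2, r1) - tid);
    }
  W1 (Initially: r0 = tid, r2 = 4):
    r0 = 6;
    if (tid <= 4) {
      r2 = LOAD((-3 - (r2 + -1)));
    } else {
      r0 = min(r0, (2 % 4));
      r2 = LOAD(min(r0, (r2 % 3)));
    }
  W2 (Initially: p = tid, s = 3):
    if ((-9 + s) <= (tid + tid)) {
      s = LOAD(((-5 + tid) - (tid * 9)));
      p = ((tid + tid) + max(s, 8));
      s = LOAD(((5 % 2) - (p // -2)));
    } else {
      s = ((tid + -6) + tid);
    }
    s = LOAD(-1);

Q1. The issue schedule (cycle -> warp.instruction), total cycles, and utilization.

cycle 0: W0.I0
cycle 1: W1.I0
cycle 2: W1.I1
cycle 3: W0.I1
cycle 4: W0.I2
cycle 5: W0.I3
cycle 6: W0.I4
cycle 7: W1.I2
cycle 8: W1.I3
cycle 9: W2.I0
cycle 10: W1.I4
cycle 11: W2.I1
cycle 12: idle
cycle 13: idle
cycle 14: W2.I2
cycle 15: W2.I3
cycle 16: idle
cycle 17: idle
cycle 18: W2.I4

Answer: 19 cycles, utilization 15/19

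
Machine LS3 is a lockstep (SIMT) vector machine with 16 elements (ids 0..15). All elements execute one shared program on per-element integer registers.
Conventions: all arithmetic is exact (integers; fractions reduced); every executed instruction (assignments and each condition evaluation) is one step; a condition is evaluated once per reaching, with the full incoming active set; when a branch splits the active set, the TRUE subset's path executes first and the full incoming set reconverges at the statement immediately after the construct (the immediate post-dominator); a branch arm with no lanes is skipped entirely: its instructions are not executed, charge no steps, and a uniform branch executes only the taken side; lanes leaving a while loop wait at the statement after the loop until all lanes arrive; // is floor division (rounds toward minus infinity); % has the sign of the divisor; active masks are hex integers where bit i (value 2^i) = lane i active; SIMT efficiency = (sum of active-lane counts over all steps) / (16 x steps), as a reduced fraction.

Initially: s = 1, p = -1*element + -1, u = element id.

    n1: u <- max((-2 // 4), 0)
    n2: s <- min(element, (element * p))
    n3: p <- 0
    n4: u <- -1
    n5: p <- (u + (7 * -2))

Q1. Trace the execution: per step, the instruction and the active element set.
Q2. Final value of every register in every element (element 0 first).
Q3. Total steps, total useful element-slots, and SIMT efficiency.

step 0: u <- max((-2 // 4), 0)       0xffff
step 1: s <- min(element, (element * p)) 0xffff
step 2: p <- 0                       0xffff
step 3: u <- -1                      0xffff
step 4: p <- (u + (7 * -2))          0xffff

Answer: 5 steps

s: 0,-2,-6,-12,-20,-30,-42,-56,-72,-90,-110,-132,-156,-182,-210,-240
p: -15,-15,-15,-15,-15,-15,-15,-15,-15,-15,-15,-15,-15,-15,-15,-15
u: -1,-1,-1,-1,-1,-1,-1,-1,-1,-1,-1,-1,-1,-1,-1,-1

steps = 5; useful = 80; efficiency = 80/80 = 1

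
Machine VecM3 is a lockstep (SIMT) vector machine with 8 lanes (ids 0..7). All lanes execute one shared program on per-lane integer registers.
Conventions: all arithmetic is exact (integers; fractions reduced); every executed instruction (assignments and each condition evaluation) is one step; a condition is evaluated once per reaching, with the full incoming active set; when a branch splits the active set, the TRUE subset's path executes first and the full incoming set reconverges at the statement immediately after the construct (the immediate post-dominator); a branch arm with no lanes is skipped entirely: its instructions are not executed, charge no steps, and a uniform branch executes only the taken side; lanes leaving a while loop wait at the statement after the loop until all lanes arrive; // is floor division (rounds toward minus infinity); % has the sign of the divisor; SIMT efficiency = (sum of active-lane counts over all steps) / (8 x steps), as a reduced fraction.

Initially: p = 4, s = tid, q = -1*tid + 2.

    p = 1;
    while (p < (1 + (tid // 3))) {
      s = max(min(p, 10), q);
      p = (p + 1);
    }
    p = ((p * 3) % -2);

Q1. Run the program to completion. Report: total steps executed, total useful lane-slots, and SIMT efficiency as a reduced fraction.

Answer: 9 steps, 45 useful, 5/8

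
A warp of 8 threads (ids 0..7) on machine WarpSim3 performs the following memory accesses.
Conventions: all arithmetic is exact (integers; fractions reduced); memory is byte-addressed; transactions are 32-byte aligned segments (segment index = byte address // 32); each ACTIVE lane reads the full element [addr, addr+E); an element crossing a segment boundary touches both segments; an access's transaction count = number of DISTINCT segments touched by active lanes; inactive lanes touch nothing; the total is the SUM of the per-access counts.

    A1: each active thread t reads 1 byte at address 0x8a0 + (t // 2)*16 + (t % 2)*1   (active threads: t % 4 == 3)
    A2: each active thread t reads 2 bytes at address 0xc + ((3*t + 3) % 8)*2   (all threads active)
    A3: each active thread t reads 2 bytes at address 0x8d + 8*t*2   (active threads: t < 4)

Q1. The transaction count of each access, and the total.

A1: 2 transactions
A2: 1 transaction
A3: 2 transactions

Answer: 2,1,2; total 5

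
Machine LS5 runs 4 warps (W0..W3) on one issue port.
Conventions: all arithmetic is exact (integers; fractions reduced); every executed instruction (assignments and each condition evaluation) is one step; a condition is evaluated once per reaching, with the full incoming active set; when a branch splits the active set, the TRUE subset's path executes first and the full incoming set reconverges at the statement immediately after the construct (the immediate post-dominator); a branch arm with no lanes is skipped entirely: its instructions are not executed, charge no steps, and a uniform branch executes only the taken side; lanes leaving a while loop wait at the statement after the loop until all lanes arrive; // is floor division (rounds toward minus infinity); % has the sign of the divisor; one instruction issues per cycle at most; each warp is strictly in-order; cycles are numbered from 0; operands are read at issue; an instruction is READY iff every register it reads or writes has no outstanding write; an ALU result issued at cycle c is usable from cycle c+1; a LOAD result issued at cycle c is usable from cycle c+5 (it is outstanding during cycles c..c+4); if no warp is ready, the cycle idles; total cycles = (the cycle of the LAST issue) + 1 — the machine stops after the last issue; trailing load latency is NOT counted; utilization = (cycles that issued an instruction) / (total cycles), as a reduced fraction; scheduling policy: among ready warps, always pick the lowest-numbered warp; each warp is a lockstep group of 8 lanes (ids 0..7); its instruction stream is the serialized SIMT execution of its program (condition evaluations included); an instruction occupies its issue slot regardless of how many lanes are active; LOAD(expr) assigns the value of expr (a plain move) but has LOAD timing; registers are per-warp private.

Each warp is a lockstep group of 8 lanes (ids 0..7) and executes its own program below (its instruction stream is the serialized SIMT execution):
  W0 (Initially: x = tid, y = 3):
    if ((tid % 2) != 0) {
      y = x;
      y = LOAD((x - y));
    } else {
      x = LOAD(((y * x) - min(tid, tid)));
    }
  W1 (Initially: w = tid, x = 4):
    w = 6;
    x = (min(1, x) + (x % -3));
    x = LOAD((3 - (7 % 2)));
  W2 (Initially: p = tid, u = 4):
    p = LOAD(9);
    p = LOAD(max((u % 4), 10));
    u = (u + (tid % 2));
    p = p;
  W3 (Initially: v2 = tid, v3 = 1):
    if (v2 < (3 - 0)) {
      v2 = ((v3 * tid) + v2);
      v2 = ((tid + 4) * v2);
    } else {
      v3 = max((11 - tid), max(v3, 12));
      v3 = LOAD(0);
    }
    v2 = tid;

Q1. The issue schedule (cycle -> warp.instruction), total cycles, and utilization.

cycle 0: W0.I0
cycle 1: W0.I1
cycle 2: W0.I2
cycle 3: W1.I0
cycle 4: W1.I1
cycle 5: W1.I2
cycle 6: W2.I0
cycle 7: W0.I3
cycle 8: W3.I0
cycle 9: W3.I1
cycle 10: W3.I2
cycle 11: W2.I1
cycle 12: W2.I2
cycle 13: W3.I3
cycle 14: W3.I4
cycle 15: W3.I5
cycle 16: W2.I3

Answer: 17 cycles, utilization 1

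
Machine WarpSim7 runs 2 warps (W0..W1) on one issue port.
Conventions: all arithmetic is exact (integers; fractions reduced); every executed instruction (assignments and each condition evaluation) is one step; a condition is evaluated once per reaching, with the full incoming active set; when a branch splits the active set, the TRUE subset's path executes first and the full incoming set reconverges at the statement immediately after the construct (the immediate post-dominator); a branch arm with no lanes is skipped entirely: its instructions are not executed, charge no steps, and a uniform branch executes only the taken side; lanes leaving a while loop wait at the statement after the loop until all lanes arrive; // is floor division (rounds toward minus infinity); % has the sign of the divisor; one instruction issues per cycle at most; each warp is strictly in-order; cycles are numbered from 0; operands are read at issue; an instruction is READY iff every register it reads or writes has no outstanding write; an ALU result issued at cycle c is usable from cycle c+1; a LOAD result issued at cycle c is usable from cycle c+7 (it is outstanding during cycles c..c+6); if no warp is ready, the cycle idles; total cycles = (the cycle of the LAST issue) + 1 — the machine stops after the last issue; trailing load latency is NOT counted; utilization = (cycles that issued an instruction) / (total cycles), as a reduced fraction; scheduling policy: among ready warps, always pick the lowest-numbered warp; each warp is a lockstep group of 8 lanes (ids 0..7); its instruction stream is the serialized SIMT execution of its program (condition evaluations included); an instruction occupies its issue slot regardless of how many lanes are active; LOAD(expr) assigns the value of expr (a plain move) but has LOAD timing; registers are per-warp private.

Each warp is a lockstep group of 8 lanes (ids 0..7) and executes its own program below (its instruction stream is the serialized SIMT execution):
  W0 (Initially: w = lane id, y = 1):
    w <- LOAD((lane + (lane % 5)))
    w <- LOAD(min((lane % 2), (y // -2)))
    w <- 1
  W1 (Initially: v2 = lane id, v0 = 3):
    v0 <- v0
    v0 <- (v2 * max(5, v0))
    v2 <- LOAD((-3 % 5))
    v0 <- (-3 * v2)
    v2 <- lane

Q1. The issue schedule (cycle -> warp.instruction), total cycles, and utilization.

cycle 0: W0.I0
cycle 1: W1.I0
cycle 2: W1.I1
cycle 3: W1.I2
cycle 4: idle
cycle 5: idle
cycle 6: idle
cycle 7: W0.I1
cycle 8: idle
cycle 9: idle
cycle 10: W1.I3
cycle 11: W1.I4
cycle 12: idle
cycle 13: idle
cycle 14: W0.I2

Answer: 15 cycles, utilization 8/15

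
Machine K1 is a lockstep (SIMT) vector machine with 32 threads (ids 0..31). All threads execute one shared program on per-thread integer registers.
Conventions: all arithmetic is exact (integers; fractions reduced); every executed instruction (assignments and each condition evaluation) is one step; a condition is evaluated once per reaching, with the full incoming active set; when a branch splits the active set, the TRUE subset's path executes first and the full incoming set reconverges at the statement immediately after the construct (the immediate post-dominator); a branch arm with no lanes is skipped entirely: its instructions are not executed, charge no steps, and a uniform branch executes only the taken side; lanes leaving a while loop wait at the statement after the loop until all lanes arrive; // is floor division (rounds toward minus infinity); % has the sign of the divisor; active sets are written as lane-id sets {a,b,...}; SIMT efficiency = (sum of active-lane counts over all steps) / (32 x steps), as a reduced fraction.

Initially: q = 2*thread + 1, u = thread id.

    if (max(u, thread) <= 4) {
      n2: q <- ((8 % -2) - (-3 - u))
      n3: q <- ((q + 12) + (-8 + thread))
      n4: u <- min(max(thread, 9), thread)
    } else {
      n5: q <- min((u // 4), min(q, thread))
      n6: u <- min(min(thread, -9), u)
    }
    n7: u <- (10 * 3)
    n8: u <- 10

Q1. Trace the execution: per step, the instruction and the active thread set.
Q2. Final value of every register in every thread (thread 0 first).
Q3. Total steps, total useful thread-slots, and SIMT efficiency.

step 0: eval (max(u, thread) <= 4)   {0,1,2,3,4,5,6,7,8,9,10,11,12,13,14,15,16,17,18,19,20,21,22,23,24,25,26,27,28,29,30,31}
step 1: q <- ((8 % -2) - (-3 - u))   {0,1,2,3,4}
step 2: q <- ((q + 12) + (-8 + thread)) {0,1,2,3,4}
step 3: u <- min(max(thread, 9), thread) {0,1,2,3,4}
step 4: q <- min((u // 4), min(q, thread)) {5,6,7,8,9,10,11,12,13,14,15,16,17,18,19,20,21,22,23,24,25,26,27,28,29,30,31}
step 5: u <- min(min(thread, -9), u) {5,6,7,8,9,10,11,12,13,14,15,16,17,18,19,20,21,22,23,24,25,26,27,28,29,30,31}
step 6: u <- (10 * 3)                {0,1,2,3,4,5,6,7,8,9,10,11,12,13,14,15,16,17,18,19,20,21,22,23,24,25,26,27,28,29,30,31}
step 7: u <- 10                      {0,1,2,3,4,5,6,7,8,9,10,11,12,13,14,15,16,17,18,19,20,21,22,23,24,25,26,27,28,29,30,31}

Answer: 8 steps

q: 7,9,11,13,15,1,1,1,2,2,2,2,3,3,3,3,4,4,4,4,5,5,5,5,6,6,6,6,7,7,7,7
u: 10,10,10,10,10,10,10,10,10,10,10,10,10,10,10,10,10,10,10,10,10,10,10,10,10,10,10,10,10,10,10,10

steps = 8; useful = 165; efficiency = 165/256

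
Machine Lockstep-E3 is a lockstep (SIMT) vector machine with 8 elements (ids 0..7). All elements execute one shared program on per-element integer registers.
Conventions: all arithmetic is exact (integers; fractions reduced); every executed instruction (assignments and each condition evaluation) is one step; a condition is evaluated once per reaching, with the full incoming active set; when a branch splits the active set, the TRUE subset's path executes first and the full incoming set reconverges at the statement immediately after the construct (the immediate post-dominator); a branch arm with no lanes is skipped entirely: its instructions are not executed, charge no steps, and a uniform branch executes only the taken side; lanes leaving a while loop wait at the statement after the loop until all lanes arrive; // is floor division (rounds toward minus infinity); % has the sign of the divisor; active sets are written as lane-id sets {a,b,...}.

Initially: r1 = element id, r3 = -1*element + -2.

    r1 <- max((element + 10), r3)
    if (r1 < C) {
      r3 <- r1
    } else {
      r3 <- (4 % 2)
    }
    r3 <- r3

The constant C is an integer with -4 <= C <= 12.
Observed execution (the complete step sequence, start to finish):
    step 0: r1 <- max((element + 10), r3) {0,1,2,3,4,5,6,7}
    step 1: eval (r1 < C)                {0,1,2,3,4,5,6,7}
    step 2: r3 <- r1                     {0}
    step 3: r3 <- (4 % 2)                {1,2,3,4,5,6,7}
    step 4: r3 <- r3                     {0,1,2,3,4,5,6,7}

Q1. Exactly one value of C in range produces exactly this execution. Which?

Answer: C = 11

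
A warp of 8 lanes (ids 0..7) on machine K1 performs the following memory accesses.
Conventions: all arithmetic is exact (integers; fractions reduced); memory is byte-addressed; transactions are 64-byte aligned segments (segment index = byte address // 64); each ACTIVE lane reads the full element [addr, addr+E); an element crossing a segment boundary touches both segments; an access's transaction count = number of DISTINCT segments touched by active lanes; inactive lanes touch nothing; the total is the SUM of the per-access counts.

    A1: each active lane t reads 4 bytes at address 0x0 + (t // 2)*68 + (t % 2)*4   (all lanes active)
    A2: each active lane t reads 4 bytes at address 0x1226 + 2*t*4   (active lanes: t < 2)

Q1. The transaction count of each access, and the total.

A1: 4 transactions
A2: 1 transaction

Answer: 4,1; total 5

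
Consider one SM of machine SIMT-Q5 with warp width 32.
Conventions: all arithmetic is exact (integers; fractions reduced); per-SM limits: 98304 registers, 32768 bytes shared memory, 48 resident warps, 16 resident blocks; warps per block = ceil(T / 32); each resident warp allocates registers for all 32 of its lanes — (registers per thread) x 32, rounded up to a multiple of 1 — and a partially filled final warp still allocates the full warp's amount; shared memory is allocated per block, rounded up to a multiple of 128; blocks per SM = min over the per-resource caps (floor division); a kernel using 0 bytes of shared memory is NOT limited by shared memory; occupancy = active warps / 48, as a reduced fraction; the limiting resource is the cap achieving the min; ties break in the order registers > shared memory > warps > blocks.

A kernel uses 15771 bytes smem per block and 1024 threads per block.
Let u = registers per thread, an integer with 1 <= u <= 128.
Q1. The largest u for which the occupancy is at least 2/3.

Answer: u = 96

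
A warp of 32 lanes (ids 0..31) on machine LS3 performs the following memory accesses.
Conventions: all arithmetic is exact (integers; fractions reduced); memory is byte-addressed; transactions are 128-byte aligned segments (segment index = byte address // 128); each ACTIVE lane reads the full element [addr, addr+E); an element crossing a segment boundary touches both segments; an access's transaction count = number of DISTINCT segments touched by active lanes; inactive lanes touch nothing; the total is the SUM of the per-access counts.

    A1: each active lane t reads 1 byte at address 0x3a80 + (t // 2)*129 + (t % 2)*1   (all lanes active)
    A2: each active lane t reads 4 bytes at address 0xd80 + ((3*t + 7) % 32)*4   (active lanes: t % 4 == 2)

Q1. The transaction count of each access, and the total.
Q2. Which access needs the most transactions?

A1: 16 transactions
A2: 1 transaction

Answer: 16,1; total 17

Answer: A1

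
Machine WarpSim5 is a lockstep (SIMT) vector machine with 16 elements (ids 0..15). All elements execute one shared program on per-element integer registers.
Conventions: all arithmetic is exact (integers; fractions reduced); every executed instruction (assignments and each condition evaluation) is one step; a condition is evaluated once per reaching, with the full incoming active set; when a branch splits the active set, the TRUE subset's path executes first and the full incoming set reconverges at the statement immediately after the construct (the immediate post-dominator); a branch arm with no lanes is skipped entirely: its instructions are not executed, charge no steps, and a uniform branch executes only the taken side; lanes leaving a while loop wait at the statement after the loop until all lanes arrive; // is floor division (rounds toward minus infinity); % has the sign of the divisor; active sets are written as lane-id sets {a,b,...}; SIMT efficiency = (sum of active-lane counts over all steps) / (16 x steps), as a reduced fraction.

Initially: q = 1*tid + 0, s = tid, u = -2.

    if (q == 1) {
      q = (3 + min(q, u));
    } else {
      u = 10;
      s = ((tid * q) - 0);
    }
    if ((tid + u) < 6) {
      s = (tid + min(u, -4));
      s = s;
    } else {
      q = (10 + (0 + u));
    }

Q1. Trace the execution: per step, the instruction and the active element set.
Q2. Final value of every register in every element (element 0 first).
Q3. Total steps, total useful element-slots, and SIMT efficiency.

step 0: eval (q == 1)                {0,1,2,3,4,5,6,7,8,9,10,11,12,13,14,15}
step 1: q <- (3 + min(q, u))         {1}
step 2: u <- 10                      {0,2,3,4,5,6,7,8,9,10,11,12,13,14,15}
step 3: s <- ((tid * q) - 0)         {0,2,3,4,5,6,7,8,9,10,11,12,13,14,15}
step 4: eval ((tid + u) < 6)         {0,1,2,3,4,5,6,7,8,9,10,11,12,13,14,15}
step 5: s <- (tid + min(u, -4))      {1}
step 6: s <- s                       {1}
step 7: q <- (10 + (0 + u))          {0,2,3,4,5,6,7,8,9,10,11,12,13,14,15}

Answer: 8 steps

q: 20,1,20,20,20,20,20,20,20,20,20,20,20,20,20,20
s: 0,-3,4,9,16,25,36,49,64,81,100,121,144,169,196,225
u: 10,-2,10,10,10,10,10,10,10,10,10,10,10,10,10,10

steps = 8; useful = 80; efficiency = 80/128 = 5/8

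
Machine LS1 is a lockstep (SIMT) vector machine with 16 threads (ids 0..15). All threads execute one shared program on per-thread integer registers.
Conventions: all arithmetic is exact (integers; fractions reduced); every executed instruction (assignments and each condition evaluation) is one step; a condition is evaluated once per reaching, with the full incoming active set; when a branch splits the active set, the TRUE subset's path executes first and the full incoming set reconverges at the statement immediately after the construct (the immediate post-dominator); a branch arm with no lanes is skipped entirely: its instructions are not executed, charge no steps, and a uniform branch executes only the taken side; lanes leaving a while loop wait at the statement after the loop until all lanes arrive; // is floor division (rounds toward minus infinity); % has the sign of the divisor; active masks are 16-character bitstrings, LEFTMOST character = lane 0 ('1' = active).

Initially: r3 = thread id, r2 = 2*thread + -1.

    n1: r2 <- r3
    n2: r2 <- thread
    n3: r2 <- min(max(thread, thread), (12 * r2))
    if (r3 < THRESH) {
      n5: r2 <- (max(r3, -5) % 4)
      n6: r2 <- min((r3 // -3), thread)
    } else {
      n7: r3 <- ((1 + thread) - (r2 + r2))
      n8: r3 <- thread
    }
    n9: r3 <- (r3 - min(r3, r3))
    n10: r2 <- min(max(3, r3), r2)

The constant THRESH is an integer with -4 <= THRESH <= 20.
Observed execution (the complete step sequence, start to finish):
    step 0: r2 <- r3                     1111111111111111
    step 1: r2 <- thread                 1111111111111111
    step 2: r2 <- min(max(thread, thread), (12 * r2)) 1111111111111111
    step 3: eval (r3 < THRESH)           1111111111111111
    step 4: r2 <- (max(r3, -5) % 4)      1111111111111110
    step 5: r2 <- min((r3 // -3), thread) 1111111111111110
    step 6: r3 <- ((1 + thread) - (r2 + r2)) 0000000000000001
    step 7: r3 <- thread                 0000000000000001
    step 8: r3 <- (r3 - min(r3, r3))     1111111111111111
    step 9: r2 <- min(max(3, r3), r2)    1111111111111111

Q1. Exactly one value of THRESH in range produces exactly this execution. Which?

Answer: THRESH = 15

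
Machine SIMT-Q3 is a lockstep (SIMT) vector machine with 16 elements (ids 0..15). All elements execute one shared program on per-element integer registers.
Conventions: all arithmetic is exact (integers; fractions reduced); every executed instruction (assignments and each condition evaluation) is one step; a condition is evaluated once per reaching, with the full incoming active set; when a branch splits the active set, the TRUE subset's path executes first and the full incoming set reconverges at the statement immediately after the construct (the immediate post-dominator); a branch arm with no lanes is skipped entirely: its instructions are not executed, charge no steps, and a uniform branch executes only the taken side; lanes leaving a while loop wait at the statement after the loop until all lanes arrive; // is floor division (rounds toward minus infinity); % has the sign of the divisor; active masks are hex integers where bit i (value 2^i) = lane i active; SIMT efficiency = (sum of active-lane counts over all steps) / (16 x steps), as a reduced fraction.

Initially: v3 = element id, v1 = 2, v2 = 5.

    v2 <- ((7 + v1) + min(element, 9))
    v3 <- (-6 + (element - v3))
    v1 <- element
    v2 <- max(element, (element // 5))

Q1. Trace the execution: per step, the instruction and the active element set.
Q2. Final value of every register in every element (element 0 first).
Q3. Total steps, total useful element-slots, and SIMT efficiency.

step 0: v2 <- ((7 + v1) + min(element, 9)) 0xffff
step 1: v3 <- (-6 + (element - v3))  0xffff
step 2: v1 <- element                0xffff
step 3: v2 <- max(element, (element // 5)) 0xffff

Answer: 4 steps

v3: -6,-6,-6,-6,-6,-6,-6,-6,-6,-6,-6,-6,-6,-6,-6,-6
v1: 0,1,2,3,4,5,6,7,8,9,10,11,12,13,14,15
v2: 0,1,2,3,4,5,6,7,8,9,10,11,12,13,14,15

steps = 4; useful = 64; efficiency = 64/64 = 1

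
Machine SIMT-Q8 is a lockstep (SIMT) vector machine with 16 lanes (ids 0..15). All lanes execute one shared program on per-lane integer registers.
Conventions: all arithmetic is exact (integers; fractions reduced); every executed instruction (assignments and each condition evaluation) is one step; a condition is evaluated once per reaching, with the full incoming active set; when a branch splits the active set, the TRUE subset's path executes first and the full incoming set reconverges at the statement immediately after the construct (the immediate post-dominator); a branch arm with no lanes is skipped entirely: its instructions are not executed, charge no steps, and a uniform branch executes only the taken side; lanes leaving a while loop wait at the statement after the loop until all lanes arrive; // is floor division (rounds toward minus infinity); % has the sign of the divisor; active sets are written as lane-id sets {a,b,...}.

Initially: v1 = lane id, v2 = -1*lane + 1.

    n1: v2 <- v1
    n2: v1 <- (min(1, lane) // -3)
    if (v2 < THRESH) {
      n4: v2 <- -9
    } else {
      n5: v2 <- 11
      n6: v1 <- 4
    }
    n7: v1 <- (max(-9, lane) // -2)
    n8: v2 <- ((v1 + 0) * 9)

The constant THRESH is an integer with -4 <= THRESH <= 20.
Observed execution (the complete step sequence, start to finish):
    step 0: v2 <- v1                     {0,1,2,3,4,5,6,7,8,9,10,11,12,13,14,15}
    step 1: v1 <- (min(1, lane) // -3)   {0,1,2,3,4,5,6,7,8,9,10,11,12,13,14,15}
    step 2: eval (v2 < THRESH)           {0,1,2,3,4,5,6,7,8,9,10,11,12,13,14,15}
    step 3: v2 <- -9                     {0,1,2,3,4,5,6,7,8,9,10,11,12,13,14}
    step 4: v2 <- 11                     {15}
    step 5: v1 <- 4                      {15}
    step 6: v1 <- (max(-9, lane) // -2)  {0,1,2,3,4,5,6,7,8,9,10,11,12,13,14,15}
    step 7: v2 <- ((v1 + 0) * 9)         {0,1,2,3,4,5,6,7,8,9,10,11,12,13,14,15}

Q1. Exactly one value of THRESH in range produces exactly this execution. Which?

Answer: THRESH = 15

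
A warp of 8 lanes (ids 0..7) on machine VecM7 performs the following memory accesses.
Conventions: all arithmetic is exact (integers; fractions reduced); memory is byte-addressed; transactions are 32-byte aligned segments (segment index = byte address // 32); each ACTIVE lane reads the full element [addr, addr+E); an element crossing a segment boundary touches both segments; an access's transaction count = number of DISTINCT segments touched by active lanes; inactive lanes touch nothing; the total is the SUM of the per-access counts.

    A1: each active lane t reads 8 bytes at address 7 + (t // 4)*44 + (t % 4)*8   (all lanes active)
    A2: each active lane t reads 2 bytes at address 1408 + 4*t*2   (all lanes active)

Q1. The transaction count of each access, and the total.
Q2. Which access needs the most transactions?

A1: 3 transactions
A2: 2 transactions

Answer: 3,2; total 5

Answer: A1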